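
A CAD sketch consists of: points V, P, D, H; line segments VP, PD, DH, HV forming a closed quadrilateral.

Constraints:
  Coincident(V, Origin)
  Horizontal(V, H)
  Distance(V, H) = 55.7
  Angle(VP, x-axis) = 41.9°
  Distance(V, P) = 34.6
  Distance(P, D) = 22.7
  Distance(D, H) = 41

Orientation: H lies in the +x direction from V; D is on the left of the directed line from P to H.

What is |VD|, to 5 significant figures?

57.295

Checks: |VH| = 55.70 ✓; |VP| = 34.60 ✓; |PD| = 22.70 ✓; |DH| = 41.00 ✓.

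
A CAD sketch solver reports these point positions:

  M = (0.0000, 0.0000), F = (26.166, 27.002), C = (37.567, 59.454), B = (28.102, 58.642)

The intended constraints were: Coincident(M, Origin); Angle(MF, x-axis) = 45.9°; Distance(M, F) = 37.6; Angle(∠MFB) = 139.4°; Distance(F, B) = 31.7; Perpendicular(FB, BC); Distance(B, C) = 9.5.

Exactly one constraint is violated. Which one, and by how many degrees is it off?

Perpendicular(FB, BC) — off by 8.40°.

M = (0.00, 0.00) ✓; MF at 45.90° ✓; |MF| = 37.60 ✓; ∠MFB = 139.4° ✓; |FB| = 31.70 ✓; ∠(FB, BC) = 81.60° ✗; |BC| = 9.500 ✓.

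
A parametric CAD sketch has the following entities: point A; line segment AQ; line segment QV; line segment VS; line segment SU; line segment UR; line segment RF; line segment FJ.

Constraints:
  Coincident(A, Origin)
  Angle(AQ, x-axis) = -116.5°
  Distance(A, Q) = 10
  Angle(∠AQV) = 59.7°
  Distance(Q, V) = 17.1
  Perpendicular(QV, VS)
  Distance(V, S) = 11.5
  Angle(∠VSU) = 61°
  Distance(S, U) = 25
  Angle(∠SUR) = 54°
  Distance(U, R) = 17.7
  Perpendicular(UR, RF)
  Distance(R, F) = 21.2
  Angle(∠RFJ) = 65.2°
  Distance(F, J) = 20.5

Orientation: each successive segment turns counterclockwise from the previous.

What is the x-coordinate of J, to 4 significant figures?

-5.467

UR ⟂ RF, so RF runs at 68.80°; with |RF| = 21.2, F = (14.99, 3.480). ∠RFJ = 65.2° gives FJ at -176.4° from the x-axis; with |FJ| = 20.5, J = (-5.467, 2.193). So J.x = -5.467.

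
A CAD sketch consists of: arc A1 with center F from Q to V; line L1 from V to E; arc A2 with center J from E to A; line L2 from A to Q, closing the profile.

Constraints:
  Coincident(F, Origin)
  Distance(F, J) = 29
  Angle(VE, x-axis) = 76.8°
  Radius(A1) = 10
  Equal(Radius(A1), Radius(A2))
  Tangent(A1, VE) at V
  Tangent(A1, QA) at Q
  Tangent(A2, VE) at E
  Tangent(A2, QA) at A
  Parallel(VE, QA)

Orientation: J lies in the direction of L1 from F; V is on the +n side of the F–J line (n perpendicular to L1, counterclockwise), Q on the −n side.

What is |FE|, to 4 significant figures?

30.68

The slot axis is L1's direction at 76.8°, so u = (cos 76.8°, sin 76.8°) = (0.2284, 0.9736) and n = (−sin 76.8°, cos 76.8°) = (-0.9736, 0.2284). F is at the origin and J lies 29.0 along u from F, so J = 29.0·u = (6.622, 28.23). Tangency of A1 to both parallel lines with radius 10.0 puts V and Q at F ± 10.0·n: V = (-9.736, 2.284), Q = (9.736, -2.284). Equal radii place E and A the same way about J: E = J + 10.0·n = (-3.114, 30.52), A = J − 10.0·n = (16.36, 25.95). Then |FE| = |E − F| = 30.68.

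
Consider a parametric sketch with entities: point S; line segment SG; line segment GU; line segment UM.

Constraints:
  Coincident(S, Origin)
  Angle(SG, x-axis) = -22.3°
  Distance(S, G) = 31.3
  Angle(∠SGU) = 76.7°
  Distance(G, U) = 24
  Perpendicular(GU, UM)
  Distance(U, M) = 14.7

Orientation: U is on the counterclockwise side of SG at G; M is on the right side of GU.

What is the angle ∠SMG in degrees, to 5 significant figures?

38.108°

S is at the origin; SG runs at -22.3° with length 31.3, so G = 31.3·(cos -22.3°, sin -22.3°) = (28.959, -11.877). ∠SGU = 76.7°, so GU runs at -22.3° + (180° − 76.7°) = 81.000° from the x-axis; with |GU| = 24.0, U = G + 24.0·(cos 81.000°, sin 81.000°) = (32.713, 11.828). GU ⟂ UM; with |UM| = 14.7 on the right of GU, M = U + 14.7·(0.98769, -0.15643) = (47.233, 9.5280). Then cos ∠SMG = MS·MG / (|MS||MG|), giving 38.108°.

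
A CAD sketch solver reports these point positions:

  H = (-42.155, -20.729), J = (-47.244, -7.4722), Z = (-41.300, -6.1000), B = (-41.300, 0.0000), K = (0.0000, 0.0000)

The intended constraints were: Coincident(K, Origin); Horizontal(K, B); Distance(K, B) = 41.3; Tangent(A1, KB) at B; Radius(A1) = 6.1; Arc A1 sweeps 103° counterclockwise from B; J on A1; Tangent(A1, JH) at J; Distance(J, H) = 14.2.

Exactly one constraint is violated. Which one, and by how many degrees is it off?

Tangent(A1, JH) at J — off by 8.00°.

K = (0.00, 0.00) ✓; K.y = 0.00, B.y = 0.00 ✓; |KB| = 41.30 ✓; ∠(ZB, BK) = 90.00° ✓; |ZB| = 6.100 ✓; bearing(Z→J) − bearing(Z→B) = 103.0° ✓; |ZJ| = 6.100 ✓; ∠(ZJ, JH) = 82.00° ✗; |JH| = 14.20 ✓.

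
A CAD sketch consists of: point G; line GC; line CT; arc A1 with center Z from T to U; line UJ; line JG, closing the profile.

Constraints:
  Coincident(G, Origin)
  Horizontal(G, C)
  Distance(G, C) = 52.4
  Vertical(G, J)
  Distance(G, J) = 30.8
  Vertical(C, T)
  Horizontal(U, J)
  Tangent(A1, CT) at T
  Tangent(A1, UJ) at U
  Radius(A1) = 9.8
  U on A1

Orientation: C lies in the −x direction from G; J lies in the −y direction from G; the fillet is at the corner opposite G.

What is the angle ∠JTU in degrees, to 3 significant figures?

34.4°

G is at the origin; GC is horizontal with |GC| = 52.4 and C on the −x side, so C = (-52.4, 0.00). GJ is vertical with |GJ| = 30.8 and J on the −y side, so J = (0.00, -30.8). The virtual corner opposite G is at (-52.4, -30.8). A1 meets CT tangentially, so ZT is at right angles to CT and A1 meets UJ tangentially, so ZU is at right angles to UJ, with radius 9.8, so the center Z sits 9.8 in from both sides at Z = (-42.6, -21.0). That places the tangent points at T = (-52.4, -21.0) on CT and U = (-42.6, -30.8) on UJ. Then cos ∠JTU = TJ·TU / (|TJ||TU|), giving 34.4°.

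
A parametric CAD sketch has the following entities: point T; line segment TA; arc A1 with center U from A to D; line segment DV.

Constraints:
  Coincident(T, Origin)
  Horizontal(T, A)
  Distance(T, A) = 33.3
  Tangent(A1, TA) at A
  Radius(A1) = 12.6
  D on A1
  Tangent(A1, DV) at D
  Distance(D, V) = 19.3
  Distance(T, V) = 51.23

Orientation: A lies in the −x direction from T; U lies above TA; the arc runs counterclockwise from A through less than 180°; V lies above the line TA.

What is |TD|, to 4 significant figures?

32.00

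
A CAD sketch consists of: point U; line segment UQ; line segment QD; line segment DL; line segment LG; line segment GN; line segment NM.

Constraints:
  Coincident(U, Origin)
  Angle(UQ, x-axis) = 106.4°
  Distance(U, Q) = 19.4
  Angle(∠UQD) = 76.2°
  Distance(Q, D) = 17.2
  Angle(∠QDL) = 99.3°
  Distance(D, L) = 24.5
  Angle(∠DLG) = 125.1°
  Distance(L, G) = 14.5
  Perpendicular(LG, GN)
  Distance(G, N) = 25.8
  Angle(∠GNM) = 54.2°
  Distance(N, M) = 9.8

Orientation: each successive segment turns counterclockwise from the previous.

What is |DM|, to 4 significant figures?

20.64

LG ⟂ GN, so GN runs at 75.80°; with |GN| = 25.8, N = (8.783, 8.525). ∠GNM = 54.2° gives NM at -158.4° from the x-axis; with |NM| = 9.8, M = (-0.3288, 4.918). Then |DM| = |M − D| = 20.64.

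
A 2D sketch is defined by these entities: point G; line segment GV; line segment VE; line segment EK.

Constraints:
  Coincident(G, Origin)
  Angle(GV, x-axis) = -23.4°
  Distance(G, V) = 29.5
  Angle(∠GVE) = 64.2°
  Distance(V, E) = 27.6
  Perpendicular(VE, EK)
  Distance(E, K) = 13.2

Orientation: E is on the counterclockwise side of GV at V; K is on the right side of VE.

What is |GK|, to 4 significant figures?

42.41

G is at the origin; GV runs at -23.4° with length 29.5, so V = 29.5·(cos -23.4°, sin -23.4°) = (27.07, -11.72). ∠GVE = 64.2°, so VE runs at -23.4° + (180° − 64.2°) = 92.40° from the x-axis; with |VE| = 27.6, E = V + 27.6·(cos 92.40°, sin 92.40°) = (25.92, 15.86). VE is perpendicular to EK; with |EK| = 13.2 on the right of VE, K = E + 13.2·(0.9991, 0.04188) = (39.11, 16.41). Then |GK| = |K − G| = 42.41.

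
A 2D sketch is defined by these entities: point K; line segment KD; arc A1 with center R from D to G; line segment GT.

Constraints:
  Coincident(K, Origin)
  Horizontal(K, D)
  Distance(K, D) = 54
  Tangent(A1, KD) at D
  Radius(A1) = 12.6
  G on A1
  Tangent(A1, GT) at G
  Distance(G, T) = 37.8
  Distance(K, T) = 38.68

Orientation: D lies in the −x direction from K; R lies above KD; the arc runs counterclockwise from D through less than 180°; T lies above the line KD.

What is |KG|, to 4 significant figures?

44.63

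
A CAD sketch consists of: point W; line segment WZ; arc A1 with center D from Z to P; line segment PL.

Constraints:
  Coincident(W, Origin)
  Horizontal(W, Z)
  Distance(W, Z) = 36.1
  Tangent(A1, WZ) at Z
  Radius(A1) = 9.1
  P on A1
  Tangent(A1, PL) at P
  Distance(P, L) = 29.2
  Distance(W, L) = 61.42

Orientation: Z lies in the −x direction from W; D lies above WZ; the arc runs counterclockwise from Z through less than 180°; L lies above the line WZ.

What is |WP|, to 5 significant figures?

33.146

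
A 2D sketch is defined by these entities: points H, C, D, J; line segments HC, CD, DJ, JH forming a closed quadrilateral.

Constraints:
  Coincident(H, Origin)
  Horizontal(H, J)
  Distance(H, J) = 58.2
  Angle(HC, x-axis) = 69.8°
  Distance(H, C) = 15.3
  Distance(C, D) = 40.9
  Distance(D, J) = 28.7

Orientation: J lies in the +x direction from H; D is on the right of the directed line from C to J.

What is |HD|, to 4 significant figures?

36.93

Checks: |HJ| = 58.20 ✓; |HC| = 15.30 ✓; |CD| = 40.90 ✓; |DJ| = 28.70 ✓.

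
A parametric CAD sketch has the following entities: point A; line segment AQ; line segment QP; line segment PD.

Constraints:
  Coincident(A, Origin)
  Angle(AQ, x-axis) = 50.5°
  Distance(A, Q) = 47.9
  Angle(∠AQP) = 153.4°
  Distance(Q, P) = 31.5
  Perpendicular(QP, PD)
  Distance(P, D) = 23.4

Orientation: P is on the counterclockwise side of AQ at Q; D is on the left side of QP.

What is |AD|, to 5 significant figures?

74.356

A is at the origin; AQ runs at 50.5° with length 47.9, so Q = 47.9·(cos 50.5°, sin 50.5°) = (30.468, 36.961). ∠AQP = 153.4°, so QP runs at 50.5° + (180° − 153.4°) = 77.100° from the x-axis; with |QP| = 31.5, P = Q + 31.5·(cos 77.100°, sin 77.100°) = (37.501, 67.666). QP ⟂ PD; with |PD| = 23.4 on the left of QP, D = P + 23.4·(-0.97476, 0.22325) = (14.691, 72.890). Then |AD| = |D − A| = 74.356.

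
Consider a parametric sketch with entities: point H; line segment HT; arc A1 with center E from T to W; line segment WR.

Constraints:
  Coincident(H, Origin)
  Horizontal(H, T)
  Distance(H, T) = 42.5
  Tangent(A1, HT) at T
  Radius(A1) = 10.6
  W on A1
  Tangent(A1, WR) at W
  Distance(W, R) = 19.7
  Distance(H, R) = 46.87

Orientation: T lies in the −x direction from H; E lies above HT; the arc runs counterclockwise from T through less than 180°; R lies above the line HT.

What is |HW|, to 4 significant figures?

34.18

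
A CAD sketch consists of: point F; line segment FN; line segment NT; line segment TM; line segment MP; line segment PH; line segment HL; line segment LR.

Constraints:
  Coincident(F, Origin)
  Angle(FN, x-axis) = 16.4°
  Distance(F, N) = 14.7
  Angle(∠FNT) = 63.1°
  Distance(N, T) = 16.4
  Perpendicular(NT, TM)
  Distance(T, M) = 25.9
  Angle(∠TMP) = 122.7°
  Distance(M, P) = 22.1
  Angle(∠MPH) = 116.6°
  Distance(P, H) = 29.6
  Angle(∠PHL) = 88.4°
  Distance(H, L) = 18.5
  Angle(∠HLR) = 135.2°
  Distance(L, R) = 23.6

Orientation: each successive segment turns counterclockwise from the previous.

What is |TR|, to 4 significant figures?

11.31

F is at the origin; FN runs at 16.4° with length 14.7, so N = (14.10, 4.150). ∠FNT = 63.1° gives NT at 133.3° from the x-axis; with |NT| = 16.4, T = (2.854, 16.09). NT is perpendicular to TM, so TM runs at -136.7°; with |TM| = 25.9, M = (-15.99, -1.677). ∠TMP = 122.7° gives MP at -79.40° from the x-axis; with |MP| = 22.1, P = (-11.93, -23.40). ∠MPH = 116.6° gives PH at -16.00° from the x-axis; with |PH| = 29.6, H = (16.52, -31.56). ∠PHL = 88.4° gives HL at 75.60° from the x-axis; with |HL| = 18.5, L = (21.12, -13.64). ∠HLR = 135.2° gives LR at 120.4° from the x-axis; with |LR| = 23.6, R = (9.182, 6.716). Then |TR| = |R − T| = 11.31.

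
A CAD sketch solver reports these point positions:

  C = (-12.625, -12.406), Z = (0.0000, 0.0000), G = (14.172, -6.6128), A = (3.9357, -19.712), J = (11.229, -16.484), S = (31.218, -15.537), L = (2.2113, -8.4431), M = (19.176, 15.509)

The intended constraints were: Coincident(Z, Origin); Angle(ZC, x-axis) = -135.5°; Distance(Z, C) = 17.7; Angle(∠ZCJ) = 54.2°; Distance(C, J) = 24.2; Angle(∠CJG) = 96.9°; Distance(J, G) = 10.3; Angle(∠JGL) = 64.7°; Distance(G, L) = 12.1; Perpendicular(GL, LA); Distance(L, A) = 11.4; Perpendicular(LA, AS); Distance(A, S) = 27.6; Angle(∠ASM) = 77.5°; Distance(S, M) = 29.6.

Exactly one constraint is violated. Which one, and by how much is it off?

Distance(S, M) = 29.6 — off by 3.70.

Z = (0.00, 0.00) ✓; ZC at -135.5° ✓; |ZC| = 17.70 ✓; ∠ZCJ = 54.20° ✓; |CJ| = 24.20 ✓; ∠CJG = 96.90° ✓; |JG| = 10.30 ✓; ∠JGL = 64.70° ✓; |GL| = 12.10 ✓; ∠(GL, LA) = 90.00° ✓; |LA| = 11.40 ✓; ∠(LA, AS) = 90.00° ✓; |AS| = 27.60 ✓; ∠ASM = 77.50° ✓; |SM| = 33.30 ✗.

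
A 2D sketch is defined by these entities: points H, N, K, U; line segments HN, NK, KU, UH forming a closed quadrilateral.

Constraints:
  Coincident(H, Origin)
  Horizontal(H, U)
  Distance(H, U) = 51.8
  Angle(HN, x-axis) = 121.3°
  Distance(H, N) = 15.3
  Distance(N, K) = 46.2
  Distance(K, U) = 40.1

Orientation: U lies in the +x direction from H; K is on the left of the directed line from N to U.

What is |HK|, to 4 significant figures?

47.99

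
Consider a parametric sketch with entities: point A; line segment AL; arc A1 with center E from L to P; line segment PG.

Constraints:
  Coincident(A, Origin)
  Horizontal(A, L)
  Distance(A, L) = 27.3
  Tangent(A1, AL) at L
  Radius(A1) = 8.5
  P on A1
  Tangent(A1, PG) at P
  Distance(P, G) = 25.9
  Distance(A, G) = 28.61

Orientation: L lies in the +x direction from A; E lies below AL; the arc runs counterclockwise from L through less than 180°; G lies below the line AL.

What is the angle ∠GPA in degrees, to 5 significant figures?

75.462°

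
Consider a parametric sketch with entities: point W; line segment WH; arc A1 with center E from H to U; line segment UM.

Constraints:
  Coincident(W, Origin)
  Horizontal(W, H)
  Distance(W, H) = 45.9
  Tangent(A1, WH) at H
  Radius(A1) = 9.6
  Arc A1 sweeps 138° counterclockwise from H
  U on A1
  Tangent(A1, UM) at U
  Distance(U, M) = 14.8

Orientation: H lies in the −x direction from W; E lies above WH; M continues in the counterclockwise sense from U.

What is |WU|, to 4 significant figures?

42.88

W is at the origin; W and H share the same y with |WH| = 45.9 and H on the −x side, so H = (-45.90, 0.000). A1 meets WH tangentially, so EH is at right angles to WH, so E = H + (0, 9.6) = (-45.90, 9.600). On A1, H sits at bearing -90° from E; a 138° counterclockwise sweep puts U at bearing 48°, so U = E + 9.6·(cos 48°, sin 48°) = (-39.48, 16.73). Then |WU| = |U − W| = 42.88.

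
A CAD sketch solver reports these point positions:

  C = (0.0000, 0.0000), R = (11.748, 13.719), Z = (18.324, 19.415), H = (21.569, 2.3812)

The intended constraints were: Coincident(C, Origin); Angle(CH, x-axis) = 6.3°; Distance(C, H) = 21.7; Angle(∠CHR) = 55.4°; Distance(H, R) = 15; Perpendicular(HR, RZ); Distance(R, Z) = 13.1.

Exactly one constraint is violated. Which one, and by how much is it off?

Distance(R, Z) = 13.1 — off by 4.40.

C = (0.00, 0.00) ✓; CH at 6.300° ✓; |CH| = 21.70 ✓; ∠CHR = 55.40° ✓; |HR| = 15.00 ✓; ∠(HR, RZ) = 90.00° ✓; |RZ| = 8.700 ✗.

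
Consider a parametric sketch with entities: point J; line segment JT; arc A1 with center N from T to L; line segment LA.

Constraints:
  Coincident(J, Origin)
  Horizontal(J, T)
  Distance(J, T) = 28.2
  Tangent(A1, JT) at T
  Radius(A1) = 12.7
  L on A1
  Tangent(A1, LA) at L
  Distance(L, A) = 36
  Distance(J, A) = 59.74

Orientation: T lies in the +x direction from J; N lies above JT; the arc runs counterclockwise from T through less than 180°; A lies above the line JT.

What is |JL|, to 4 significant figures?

43.49

J is at the origin; J and T share the same y with |JT| = 28.2 and T on the +x side, so T = (28.20, 0.000). Since A1 is tangent to JT there, NT ⟂ JT, so N = T + (0, 12.7) = (28.20, 12.70). Since NL ⟂ LA (tangency), |NA| = √(12.7² + 36.0²) = 38.17 regardless of where L sits on A1. So A lies on both circle(J, 59.74) and circle(N, 38.17); the above-JT intersection is A = (31.55, 50.73). L is the foot of the tangent from A: L = (40.50, 15.86).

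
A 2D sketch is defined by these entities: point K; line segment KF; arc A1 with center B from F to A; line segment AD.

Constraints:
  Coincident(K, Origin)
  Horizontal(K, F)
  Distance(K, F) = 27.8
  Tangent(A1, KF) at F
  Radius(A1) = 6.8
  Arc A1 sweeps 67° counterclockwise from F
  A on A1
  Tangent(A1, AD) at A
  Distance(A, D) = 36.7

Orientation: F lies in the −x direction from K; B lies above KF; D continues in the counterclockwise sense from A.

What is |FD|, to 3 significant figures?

43.2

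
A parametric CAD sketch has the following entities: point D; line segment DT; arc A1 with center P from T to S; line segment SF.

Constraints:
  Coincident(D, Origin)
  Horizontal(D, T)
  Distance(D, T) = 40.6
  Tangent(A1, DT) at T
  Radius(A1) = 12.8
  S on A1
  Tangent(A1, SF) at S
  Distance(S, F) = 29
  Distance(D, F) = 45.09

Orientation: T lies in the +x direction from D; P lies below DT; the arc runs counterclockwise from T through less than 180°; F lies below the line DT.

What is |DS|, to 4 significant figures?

29.90

D is at the origin; DT is horizontal with |DT| = 40.6 and T on the +x side, so T = (40.60, 0.000). Tangency of A1 to DT means the radius PT is perpendicular to DT, so P = T + (0, -12.8) = (40.60, -12.80). Since PS ⟂ SF (tangency), |PF| = √(12.8² + 29.0²) = 31.70 regardless of where S sits on A1. So F lies on both circle(D, 45.09) and circle(P, 31.70); the below-DT intersection is F = (22.70, -38.96). S is the foot of the tangent from F: S = (28.02, -10.45).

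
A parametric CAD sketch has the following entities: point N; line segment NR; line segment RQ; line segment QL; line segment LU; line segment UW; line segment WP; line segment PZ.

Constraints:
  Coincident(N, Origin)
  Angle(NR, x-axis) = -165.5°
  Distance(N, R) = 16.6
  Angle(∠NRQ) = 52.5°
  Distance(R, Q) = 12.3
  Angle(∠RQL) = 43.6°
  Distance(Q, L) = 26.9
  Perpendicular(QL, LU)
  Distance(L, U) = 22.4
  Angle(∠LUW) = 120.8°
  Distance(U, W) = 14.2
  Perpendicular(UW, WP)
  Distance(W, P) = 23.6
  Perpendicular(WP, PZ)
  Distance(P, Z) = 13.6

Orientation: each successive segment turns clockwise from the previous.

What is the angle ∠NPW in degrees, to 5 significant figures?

124.39°

N is at the origin; NR runs at -165.5° with length 16.6, so R = (-16.071, -4.1563). ∠NRQ = 52.5° gives RQ at 67.000° from the x-axis; with |RQ| = 12.3, Q = (-11.265, 7.1659). ∠RQL = 43.6° gives QL at -69.400° from the x-axis; with |QL| = 26.9, L = (-1.8007, -18.014). The perpendicularity gives LU at right angles to QL, so LU runs at -159.40°; with |LU| = 22.4, U = (-22.768, -25.895). ∠LUW = 120.8° gives UW at 141.40° from the x-axis; with |UW| = 14.2, W = (-33.866, -17.036). UW ⟂ WP, so WP runs at 51.400°; with |WP| = 23.6, P = (-19.142, 1.4076). Then cos ∠NPW = PN·PW / (|PN||PW|), giving 124.39°.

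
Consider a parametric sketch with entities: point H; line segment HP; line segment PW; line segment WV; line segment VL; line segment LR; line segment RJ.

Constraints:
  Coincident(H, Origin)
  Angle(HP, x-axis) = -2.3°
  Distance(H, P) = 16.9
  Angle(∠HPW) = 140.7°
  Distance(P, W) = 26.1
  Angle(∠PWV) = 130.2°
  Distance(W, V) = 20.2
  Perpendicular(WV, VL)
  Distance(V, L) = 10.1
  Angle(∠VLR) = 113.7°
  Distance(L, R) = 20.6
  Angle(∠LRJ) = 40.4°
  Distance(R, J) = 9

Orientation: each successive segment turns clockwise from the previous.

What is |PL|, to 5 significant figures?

38.330

∠PWV = 130.2° gives WV at -91.400° from the x-axis; with |WV| = 20.2, V = (35.910, -38.201). WV ⟂ VL, so VL runs at 178.60°; with |VL| = 10.1, L = (25.813, -37.954). Then |PL| = |L − P| = 38.330.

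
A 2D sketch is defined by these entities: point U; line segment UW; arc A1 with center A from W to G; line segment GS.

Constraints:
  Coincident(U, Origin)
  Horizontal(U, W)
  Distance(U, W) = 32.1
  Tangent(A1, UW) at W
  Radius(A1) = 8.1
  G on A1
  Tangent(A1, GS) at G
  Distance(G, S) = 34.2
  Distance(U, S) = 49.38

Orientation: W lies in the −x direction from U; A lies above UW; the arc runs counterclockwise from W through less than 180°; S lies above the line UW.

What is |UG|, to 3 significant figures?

25.4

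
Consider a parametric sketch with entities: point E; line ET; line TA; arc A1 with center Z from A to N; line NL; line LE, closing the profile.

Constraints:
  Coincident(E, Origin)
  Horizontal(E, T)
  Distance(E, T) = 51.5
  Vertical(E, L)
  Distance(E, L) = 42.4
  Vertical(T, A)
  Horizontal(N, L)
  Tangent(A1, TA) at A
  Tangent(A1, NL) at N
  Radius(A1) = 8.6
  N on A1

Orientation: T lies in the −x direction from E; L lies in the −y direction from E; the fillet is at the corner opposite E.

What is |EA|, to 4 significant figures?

61.60

E is at the origin; ET is horizontal with |ET| = 51.5 and T on the −x side, so T = (-51.50, 0.000). EL is vertical with |EL| = 42.4 and L on the −y side, so L = (0.000, -42.40). The virtual corner opposite E is at (-51.50, -42.40). Tangency of A1 to TA means the radius ZA is perpendicular to TA and tangency of A1 to NL means the radius ZN is perpendicular to NL, with radius 8.6, so the center Z sits 8.6 in from both sides at Z = (-42.90, -33.80). That places the tangent points at A = (-51.50, -33.80) on TA and N = (-42.90, -42.40) on NL. Then |EA| = |A − E| = 61.60.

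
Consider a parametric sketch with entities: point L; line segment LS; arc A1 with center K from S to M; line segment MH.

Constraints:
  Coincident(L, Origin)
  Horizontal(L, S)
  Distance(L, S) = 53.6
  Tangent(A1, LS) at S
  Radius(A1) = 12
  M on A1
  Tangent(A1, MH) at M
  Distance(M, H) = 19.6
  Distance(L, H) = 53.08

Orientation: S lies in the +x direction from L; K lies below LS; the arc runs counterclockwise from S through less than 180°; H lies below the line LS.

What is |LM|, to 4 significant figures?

43.43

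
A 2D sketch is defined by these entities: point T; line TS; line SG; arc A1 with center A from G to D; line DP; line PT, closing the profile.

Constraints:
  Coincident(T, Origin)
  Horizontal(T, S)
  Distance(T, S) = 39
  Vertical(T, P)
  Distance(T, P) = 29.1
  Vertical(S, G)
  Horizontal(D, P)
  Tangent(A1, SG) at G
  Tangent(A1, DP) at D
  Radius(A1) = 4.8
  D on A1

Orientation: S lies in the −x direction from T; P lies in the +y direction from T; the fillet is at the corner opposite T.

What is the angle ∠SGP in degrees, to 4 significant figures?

97.02°

The virtual corner opposite T is at (-39.00, 29.10). Since A1 is tangent to SG there, AG ⟂ SG and A1 meets DP tangentially, so AD is at right angles to DP, with radius 4.8, so the center A sits 4.8 in from both sides at A = (-34.20, 24.30). That places the tangent points at G = (-39.00, 24.30) on SG and D = (-34.20, 29.10) on DP. Then cos ∠SGP = GS·GP / (|GS||GP|), giving 97.02°.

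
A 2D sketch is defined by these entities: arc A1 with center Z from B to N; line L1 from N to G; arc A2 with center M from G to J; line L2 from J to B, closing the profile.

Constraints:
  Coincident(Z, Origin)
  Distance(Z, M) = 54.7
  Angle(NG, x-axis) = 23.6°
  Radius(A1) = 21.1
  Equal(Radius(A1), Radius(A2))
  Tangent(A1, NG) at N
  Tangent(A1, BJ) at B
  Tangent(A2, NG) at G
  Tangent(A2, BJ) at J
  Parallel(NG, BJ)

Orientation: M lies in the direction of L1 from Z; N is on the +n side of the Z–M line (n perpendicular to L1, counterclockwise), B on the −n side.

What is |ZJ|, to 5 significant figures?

58.628

The slot axis is L1's direction at 23.6°, so u = (cos 23.6°, sin 23.6°) = (0.91636, 0.40035) and n = (−sin 23.6°, cos 23.6°) = (-0.40035, 0.91636). Z is at the origin and M lies 54.7 along u from Z, so M = 54.7·u = (50.125, 21.899). Tangency of A1 to both parallel lines with radius 21.1 puts N and B at Z ± 21.1·n: N = (-8.4474, 19.335), B = (8.4474, -19.335). Equal radii place G and J the same way about M: G = M + 21.1·n = (41.678, 41.234), J = M − 21.1·n = (58.572, 2.5638). Then |ZJ| = |J − Z| = 58.628.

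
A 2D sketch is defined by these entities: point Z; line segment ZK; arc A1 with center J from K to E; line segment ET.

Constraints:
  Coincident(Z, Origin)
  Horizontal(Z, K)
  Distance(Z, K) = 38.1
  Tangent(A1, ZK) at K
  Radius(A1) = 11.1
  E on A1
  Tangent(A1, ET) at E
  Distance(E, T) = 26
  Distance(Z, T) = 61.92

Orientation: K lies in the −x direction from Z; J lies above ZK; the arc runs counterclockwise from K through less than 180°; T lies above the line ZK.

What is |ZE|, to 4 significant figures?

36.16

Checks: ∠(JK, KZ) = 90.00° ✓; |JE| = 11.10 ✓; ∠(JE, ET) = 90.00° ✓; |ET| = 26.00 ✓; |ZT| = 61.92 ✓.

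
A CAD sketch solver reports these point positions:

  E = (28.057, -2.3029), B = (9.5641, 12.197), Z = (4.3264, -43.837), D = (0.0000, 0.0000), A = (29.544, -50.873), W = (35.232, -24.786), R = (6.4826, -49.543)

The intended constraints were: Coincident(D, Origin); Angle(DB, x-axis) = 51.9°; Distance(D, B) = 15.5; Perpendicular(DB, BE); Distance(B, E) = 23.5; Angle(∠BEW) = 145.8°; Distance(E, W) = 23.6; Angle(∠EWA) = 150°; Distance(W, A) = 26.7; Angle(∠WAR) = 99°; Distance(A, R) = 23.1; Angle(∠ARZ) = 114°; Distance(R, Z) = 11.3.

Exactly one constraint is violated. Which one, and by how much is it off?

Distance(R, Z) = 11.3 — off by 5.20.

D = (0.00, 0.00) ✓; DB at 51.90° ✓; |DB| = 15.50 ✓; ∠(DB, BE) = 90.00° ✓; |BE| = 23.50 ✓; ∠BEW = 145.8° ✓; |EW| = 23.60 ✓; ∠EWA = 150.0° ✓; |WA| = 26.70 ✓; ∠WAR = 99.00° ✓; |AR| = 23.10 ✓; ∠ARZ = 114.0° ✓; |RZ| = 6.100 ✗.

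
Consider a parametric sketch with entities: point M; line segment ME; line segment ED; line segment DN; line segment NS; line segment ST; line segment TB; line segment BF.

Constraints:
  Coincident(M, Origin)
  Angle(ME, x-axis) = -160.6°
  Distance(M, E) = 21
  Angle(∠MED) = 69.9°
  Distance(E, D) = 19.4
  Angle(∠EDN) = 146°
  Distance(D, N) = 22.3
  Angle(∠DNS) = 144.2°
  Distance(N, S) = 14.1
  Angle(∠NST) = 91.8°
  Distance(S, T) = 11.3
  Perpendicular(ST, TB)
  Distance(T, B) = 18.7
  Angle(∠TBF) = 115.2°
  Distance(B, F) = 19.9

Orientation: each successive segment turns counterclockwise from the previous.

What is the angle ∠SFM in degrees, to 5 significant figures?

63.610°

ST is perpendicular to TB, so TB runs at -162.50°; with |TB| = 18.7, B = (5.9890, -18.464). ∠TBF = 115.2° gives BF at -97.700° from the x-axis; with |BF| = 19.9, F = (3.3227, -38.185). Then cos ∠SFM = FS·FM / (|FS||FM|), giving 63.610°.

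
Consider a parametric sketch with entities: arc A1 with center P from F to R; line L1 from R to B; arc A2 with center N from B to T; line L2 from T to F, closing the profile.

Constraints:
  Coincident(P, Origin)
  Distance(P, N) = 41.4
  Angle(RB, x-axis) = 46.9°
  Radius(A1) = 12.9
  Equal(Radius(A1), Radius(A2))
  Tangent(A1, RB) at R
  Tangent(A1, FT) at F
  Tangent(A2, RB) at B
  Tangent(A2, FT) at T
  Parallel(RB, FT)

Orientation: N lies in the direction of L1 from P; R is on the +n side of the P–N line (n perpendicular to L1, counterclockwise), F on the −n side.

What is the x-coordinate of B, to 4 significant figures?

18.87

Tangency of A1 to both parallel lines with radius 12.9 puts R and F at P ± 12.9·n: R = (-9.419, 8.814), F = (9.419, -8.814). Equal radii place B and T the same way about N: B = N + 12.9·n = (18.87, 39.04), T = N − 12.9·n = (37.71, 21.41). So B.x = 18.87.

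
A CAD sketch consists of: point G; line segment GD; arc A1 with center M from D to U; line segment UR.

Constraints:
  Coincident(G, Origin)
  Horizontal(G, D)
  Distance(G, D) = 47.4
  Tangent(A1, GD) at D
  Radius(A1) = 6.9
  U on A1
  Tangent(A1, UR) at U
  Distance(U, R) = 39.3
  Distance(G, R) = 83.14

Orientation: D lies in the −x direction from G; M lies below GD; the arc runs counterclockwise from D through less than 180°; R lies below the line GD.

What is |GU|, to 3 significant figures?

53.2

Checks: |MD| = 6.900 ✓; |MU| = 6.900 ✓; ∠(MU, UR) = 90.00° ✓; |UR| = 39.30 ✓; |GR| = 83.14 ✓.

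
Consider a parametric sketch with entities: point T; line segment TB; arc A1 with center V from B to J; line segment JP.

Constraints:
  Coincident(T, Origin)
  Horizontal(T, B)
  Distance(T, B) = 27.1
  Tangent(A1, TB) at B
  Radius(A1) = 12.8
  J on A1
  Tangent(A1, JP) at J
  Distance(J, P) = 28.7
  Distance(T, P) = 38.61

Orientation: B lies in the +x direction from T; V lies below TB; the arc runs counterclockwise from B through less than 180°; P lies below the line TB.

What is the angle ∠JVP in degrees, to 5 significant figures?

65.963°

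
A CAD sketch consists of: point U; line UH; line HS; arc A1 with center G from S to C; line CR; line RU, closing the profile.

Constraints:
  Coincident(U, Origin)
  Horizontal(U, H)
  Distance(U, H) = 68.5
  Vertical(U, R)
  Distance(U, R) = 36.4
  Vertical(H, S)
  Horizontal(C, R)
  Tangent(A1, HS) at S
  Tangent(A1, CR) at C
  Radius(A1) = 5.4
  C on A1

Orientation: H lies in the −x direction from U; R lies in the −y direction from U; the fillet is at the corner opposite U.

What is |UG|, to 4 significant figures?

70.30

U is at the origin; U and H share the same y with |UH| = 68.5 and H on the −x side, so H = (-68.50, 0.000). UR is vertical with |UR| = 36.4 and R on the −y side, so R = (0.000, -36.40). The virtual corner opposite U is at (-68.50, -36.40). Tangency of A1 to HS means the radius GS is perpendicular to HS and A1 meets CR tangentially, so GC is at right angles to CR, with radius 5.4, so the center G sits 5.4 in from both sides at G = (-63.10, -31.00). Then |UG| = |G − U| = 70.30.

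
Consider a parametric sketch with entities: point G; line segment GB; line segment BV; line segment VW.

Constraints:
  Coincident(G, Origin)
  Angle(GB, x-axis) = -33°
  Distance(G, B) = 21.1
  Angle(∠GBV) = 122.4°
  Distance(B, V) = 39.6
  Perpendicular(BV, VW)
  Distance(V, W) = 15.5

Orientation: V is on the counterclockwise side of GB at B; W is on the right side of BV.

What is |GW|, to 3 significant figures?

60.8

∠GBV = 122.4°, so BV runs at -33.0° + (180° − 122.4°) = 24.6° from the x-axis; with |BV| = 39.6, V = B + 39.6·(cos 24.6°, sin 24.6°) = (53.7, 4.99). BV is perpendicular to VW; with |VW| = 15.5 on the right of BV, W = V + 15.5·(0.416, -0.909) = (60.2, -9.10). Then |GW| = |W − G| = 60.8.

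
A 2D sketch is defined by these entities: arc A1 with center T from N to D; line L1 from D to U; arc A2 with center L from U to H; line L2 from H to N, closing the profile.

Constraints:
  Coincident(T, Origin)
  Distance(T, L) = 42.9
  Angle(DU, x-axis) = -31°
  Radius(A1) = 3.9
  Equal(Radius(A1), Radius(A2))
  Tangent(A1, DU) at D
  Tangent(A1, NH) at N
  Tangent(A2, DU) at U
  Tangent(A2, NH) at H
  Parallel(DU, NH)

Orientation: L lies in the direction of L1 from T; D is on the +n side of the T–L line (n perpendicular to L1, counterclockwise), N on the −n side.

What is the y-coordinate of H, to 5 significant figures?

-25.438

The slot axis is L1's direction at -31.0°, so u = (cos -31.0°, sin -31.0°) = (0.85717, -0.51504) and n = (−sin -31.0°, cos -31.0°) = (0.51504, 0.85717). T is at the origin and L lies 42.9 along u from T, so L = 42.9·u = (36.772, -22.095). Tangency of A1 to both parallel lines with radius 3.9 puts D and N at T ± 3.9·n: D = (2.0086, 3.3430), N = (-2.0086, -3.3430). Equal radii place U and H the same way about L: U = L + 3.9·n = (38.781, -18.752), H = L − 3.9·n = (34.764, -25.438). So H.y = -25.438.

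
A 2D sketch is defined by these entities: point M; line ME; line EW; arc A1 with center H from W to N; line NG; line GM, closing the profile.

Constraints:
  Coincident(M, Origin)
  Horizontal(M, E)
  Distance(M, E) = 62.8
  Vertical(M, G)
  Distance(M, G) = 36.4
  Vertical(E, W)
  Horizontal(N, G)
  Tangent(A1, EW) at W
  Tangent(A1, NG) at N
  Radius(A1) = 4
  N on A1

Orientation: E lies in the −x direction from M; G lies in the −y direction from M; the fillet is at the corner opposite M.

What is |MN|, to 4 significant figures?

69.15

M is at the origin; ME is horizontal with |ME| = 62.8 and E on the −x side, so E = (-62.80, 0.000). M and G share the same x with |MG| = 36.4 and G on the −y side, so G = (0.000, -36.40). The virtual corner opposite M is at (-62.80, -36.40). Tangency of A1 to EW means the radius HW is perpendicular to EW and the tangent condition forces HN to be normal to NG, with radius 4.0, so the center H sits 4.0 in from both sides at H = (-58.80, -32.40). That places the tangent points at W = (-62.80, -32.40) on EW and N = (-58.80, -36.40) on NG. Then |MN| = |N − M| = 69.15.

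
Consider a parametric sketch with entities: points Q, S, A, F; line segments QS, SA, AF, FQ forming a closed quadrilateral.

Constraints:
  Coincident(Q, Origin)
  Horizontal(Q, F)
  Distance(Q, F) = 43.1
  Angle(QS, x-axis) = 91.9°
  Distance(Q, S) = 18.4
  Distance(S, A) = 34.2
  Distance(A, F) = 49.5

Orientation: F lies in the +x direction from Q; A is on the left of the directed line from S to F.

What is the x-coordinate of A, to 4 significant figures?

21.46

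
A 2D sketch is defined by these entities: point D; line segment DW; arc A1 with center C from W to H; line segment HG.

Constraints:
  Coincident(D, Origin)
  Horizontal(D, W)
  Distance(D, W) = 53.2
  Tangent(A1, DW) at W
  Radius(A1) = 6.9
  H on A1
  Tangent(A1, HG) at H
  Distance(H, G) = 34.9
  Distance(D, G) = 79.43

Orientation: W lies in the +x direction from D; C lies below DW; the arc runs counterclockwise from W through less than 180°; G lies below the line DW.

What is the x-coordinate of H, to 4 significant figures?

47.79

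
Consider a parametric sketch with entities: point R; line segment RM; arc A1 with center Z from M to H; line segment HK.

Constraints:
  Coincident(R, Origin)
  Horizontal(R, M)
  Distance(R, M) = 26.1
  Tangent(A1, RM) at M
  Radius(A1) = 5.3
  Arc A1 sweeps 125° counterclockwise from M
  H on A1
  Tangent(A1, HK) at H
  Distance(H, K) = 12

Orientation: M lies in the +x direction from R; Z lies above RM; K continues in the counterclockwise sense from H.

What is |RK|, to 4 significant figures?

29.75

R is at the origin; R and M share the same y with |RM| = 26.1 and M on the +x side, so M = (26.10, 0.000). Tangency of A1 to RM means the radius ZM is perpendicular to RM, so Z = M + (0, 5.3) = (26.10, 5.300). On A1, M sits at bearing -90° from Z; a 125° counterclockwise sweep puts H at bearing 35°, so H = Z + 5.3·(cos 35°, sin 35°) = (30.44, 8.340). Since A1 is tangent to HK there, ZH ⟂ HK, so HK runs along (−sin 35°, cos 35°); with |HK| = 12.0, K = (23.56, 18.17). Then |RK| = |K − R| = 29.75.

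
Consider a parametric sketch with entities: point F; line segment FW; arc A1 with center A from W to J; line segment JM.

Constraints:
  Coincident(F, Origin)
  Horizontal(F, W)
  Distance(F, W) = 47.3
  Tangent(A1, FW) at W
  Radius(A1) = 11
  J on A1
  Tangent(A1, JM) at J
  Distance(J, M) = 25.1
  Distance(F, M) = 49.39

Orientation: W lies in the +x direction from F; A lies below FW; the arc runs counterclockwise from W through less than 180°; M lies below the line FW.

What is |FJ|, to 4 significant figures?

37.74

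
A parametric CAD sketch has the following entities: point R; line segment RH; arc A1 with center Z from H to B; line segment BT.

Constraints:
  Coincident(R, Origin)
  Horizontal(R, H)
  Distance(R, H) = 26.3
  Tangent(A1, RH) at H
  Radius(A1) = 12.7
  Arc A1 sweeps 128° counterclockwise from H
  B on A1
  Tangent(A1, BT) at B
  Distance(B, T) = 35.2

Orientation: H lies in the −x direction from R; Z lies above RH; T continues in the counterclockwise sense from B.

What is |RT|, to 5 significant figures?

61.400

On A1, H sits at bearing -90° from Z; a 128° counterclockwise sweep puts B at bearing 38°, so B = Z + 12.7·(cos 38°, sin 38°) = (-16.292, 20.519). Since A1 is tangent to BT there, ZB ⟂ BT, so BT runs along (−sin 38°, cos 38°); with |BT| = 35.2, T = (-37.964, 48.257). Then |RT| = |T − R| = 61.400.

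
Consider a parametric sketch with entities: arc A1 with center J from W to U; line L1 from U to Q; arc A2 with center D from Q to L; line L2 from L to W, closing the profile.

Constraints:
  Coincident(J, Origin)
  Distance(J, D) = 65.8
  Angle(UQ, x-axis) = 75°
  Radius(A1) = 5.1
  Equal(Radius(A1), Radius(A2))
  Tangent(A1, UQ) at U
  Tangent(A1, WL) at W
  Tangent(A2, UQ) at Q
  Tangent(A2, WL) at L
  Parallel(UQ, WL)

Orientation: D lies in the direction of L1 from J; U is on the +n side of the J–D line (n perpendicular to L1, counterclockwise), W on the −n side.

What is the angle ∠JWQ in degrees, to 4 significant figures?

81.19°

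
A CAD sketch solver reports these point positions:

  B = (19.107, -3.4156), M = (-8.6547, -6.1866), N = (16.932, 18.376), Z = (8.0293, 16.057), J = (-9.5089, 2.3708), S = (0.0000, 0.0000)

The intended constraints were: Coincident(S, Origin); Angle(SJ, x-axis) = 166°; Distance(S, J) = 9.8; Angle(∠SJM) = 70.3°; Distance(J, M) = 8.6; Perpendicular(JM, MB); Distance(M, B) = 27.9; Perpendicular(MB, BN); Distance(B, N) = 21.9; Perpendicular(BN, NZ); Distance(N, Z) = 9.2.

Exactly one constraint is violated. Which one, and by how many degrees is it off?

Perpendicular(BN, NZ) — off by 8.90°.

S = (0.00, 0.00) ✓; SJ at 166.0° ✓; |SJ| = 9.800 ✓; ∠SJM = 70.30° ✓; |JM| = 8.600 ✓; ∠(JM, MB) = 90.00° ✓; |MB| = 27.90 ✓; ∠(MB, BN) = 90.00° ✓; |BN| = 21.90 ✓; ∠(BN, NZ) = 98.90° ✗; |NZ| = 9.200 ✓.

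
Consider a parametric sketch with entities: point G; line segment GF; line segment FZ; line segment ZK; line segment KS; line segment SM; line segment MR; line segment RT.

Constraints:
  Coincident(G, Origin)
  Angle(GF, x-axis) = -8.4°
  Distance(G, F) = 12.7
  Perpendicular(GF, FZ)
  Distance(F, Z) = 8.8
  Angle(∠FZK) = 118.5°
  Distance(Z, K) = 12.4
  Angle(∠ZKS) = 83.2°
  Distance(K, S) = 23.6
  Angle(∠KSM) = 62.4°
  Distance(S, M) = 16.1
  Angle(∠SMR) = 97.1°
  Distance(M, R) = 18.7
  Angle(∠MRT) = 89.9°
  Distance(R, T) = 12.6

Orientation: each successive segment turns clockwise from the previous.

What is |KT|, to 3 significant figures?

5.10

G is at the origin; GF runs at -8.4° with length 12.7, so F = (12.6, -1.86). GF is perpendicular to FZ, so FZ runs at -98.4°; with |FZ| = 8.8, Z = (11.3, -10.6). ∠FZK = 118.5° gives ZK at -160° from the x-axis; with |ZK| = 12.4, K = (-0.367, -14.8). ∠ZKS = 83.2° gives KS at 103° from the x-axis; with |KS| = 23.6, S = (-5.80, 8.14). ∠KSM = 62.4° gives SM at -14.3° from the x-axis; with |SM| = 16.1, M = (9.81, 4.17). ∠SMR = 97.1° gives MR at -97.2° from the x-axis; with |MR| = 18.7, R = (7.46, -14.4). ∠MRT = 89.9° gives RT at 173° from the x-axis; with |RT| = 12.6, T = (-5.04, -12.8). Then |KT| = |T − K| = 5.10.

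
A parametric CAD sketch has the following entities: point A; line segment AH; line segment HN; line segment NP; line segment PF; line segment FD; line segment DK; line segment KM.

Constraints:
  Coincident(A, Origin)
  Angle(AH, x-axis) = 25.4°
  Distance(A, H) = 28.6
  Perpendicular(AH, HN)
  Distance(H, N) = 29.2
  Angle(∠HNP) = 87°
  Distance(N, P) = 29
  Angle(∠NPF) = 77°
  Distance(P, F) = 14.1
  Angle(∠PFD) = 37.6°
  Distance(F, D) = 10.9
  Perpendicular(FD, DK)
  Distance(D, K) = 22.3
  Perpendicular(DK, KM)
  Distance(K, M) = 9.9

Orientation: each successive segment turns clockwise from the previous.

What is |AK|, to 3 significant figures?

35.1

A is at the origin; AH runs at 25.4° with length 28.6, so H = (25.8, 12.3). AH ⟂ HN, so HN runs at -64.6°; with |HN| = 29.2, N = (38.4, -14.1). ∠HNP = 87.0° gives NP at -158° from the x-axis; with |NP| = 29.0, P = (11.5, -25.2). ∠NPF = 77.0° gives PF at 99.4° from the x-axis; with |PF| = 14.1, F = (9.25, -11.3). ∠PFD = 37.6° gives FD at -43.0° from the x-axis; with |FD| = 10.9, D = (17.2, -18.7). FD ⟂ DK, so DK runs at -133°; with |DK| = 22.3, K = (2.01, -35.0). Then |AK| = |K − A| = 35.1.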